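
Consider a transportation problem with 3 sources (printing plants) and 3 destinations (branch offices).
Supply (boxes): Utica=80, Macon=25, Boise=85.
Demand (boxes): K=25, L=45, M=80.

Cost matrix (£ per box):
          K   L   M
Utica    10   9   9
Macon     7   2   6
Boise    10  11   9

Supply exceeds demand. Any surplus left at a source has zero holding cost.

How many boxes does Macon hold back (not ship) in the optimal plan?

An optimal plan:
  Utica→L: 20 boxes
  Utica→M: 20 boxes
  Macon→L: 25 boxes
  Boise→K: 25 boxes
  Boise→M: 60 boxes
Total cost = £1200.
Macon ships 25 of its 25, leaving 0.

0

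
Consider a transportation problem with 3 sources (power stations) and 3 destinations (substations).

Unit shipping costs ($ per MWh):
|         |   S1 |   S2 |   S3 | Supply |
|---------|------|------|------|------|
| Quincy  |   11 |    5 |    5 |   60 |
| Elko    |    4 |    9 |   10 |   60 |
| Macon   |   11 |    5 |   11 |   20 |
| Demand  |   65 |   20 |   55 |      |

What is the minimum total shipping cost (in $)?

An optimal shipping plan:
  Quincy–S2: 5 × $5 = $25
  Quincy–S3: 55 × $5 = $275
  Elko–S1: 60 × $4 = $240
  Macon–S1: 5 × $11 = $55
  Macon–S2: 15 × $5 = $75
Total = 25 + 275 + 240 + 55 + 75 = $670.

670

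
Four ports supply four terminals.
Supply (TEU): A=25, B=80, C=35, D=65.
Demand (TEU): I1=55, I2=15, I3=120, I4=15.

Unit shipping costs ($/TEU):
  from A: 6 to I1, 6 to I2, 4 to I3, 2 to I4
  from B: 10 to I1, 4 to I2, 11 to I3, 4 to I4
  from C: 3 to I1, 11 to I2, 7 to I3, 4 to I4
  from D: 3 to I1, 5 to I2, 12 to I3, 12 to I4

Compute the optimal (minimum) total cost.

1300

One minimum-cost allocation:
  A–I3: 25 × $4 = $100
  B–I2: 15 × $4 = $60
  B–I3: 50 × $11 = $550
  B–I4: 15 × $4 = $60
  C–I3: 35 × $7 = $245
  D–I1: 55 × $3 = $165
  D–I3: 10 × $12 = $120
Total = 100 + 60 + 550 + 60 + 245 + 165 + 120 = $1300.
(Supply check: A ships 25; B ships 80; C ships 35; D ships 65.)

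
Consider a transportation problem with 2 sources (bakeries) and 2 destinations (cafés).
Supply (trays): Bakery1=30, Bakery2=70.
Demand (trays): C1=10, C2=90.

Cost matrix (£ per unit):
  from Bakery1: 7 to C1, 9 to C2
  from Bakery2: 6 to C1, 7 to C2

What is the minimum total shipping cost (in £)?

Optimal allocation:
  Bakery1–C1: 10 × £7 = £70
  Bakery1–C2: 20 × £9 = £180
  Bakery2–C2: 70 × £7 = £490
Total = 70 + 180 + 490 = £740.

740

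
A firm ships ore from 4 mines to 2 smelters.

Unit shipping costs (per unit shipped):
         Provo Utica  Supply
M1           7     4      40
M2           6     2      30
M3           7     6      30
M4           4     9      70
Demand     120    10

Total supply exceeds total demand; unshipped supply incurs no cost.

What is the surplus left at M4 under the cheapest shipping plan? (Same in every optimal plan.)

Minimum-cost shipments:
  M2 to Provo: 20 tons
  M2 to Utica: 10 tons
  M3 to Provo: 30 tons
  M4 to Provo: 70 tons
Total cost = 630.
M4 ships 70 of its 70, leaving 0.

0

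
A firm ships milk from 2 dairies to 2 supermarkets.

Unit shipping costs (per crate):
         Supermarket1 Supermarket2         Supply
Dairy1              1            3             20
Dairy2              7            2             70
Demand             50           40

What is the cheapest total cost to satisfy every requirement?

310

An optimal shipping plan:
  Dairy1->Supermarket1: 20 × 1 = 20
  Dairy2->Supermarket1: 30 × 7 = 210
  Dairy2->Supermarket2: 40 × 2 = 80
Total = 20 + 210 + 80 = 310.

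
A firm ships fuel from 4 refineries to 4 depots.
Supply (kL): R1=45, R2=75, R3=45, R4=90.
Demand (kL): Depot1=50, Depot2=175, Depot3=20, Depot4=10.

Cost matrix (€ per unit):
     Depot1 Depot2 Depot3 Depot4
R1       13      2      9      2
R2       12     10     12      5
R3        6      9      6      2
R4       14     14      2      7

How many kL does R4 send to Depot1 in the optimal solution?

Optimal shipments:
  R1->Depot2: 45 × €2 = €90
  R2->Depot2: 75 × €10 = €750
  R3->Depot1: 45 × €6 = €270
  R4->Depot1: 5 × €14 = €70
  R4->Depot2: 55 × €14 = €770
  R4->Depot3: 20 × €2 = €40
  R4->Depot4: 10 × €7 = €70
Total cost = €2060.
So R4→Depot1 carries 5 kL.

5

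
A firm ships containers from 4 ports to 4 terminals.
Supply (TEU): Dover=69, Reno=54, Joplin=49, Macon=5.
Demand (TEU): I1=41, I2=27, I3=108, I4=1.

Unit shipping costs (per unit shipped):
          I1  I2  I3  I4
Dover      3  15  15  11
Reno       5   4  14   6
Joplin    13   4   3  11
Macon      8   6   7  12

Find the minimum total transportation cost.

1203

One minimum-cost allocation:
  Dover to I1: 41 × 3 = 123
  Dover to I3: 28 × 15 = 420
  Reno to I2: 27 × 4 = 108
  Reno to I3: 26 × 14 = 364
  Reno to I4: 1 × 6 = 6
  Joplin to I3: 49 × 3 = 147
  Macon to I3: 5 × 7 = 35
Total = 123 + 420 + 108 + 364 + 6 + 147 + 35 = 1203.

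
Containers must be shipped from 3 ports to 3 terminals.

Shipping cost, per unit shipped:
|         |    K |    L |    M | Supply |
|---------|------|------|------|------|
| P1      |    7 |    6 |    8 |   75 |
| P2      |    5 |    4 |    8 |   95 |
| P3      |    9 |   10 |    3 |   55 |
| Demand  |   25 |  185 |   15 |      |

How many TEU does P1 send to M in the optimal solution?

0

The minimum-cost plan:
  P1->L: 75 × 6 = 450
  P2->L: 95 × 4 = 380
  P3->K: 25 × 9 = 225
  P3->L: 15 × 10 = 150
  P3->M: 15 × 3 = 45
Total cost = 1250.
The route P1→M is not used.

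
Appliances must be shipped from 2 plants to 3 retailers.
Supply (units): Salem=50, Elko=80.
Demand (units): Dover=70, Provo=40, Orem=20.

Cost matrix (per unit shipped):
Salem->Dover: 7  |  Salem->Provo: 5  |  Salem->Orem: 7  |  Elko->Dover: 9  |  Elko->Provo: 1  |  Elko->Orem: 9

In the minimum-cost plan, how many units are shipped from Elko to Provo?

40

Solving gives:
  Salem to Dover: 50 × 7 = 350
  Elko to Dover: 20 × 9 = 180
  Elko to Provo: 40 × 1 = 40
  Elko to Orem: 20 × 9 = 180
Total cost = 750.
So Elko→Provo carries 40 units.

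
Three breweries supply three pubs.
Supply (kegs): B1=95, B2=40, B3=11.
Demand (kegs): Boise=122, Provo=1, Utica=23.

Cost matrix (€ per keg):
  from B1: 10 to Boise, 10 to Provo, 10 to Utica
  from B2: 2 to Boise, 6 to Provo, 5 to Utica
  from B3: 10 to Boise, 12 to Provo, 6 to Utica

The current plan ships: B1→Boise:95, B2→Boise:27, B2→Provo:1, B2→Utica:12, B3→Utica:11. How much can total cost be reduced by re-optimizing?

Current plan cost = 95·10 + 27·2 + 1·6 + 12·5 + 11·6 = €1136.
Optimal plan:
  B1–Boise: 82 × €10 = €820
  B1–Provo: 1 × €10 = €10
  B1–Utica: 12 × €10 = €120
  B2–Boise: 40 × €2 = €80
  B3–Utica: 11 × €6 = €66
Optimal cost = €1096.
Saving = 1136 − 1096 = €40.

40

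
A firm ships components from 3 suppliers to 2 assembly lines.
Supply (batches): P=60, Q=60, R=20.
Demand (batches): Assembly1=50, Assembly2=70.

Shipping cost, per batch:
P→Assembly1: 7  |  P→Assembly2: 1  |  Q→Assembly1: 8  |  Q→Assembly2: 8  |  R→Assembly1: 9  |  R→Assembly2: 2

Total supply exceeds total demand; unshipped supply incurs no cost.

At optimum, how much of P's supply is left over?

An optimal plan:
  P to Assembly2: 60 × 1 = 60
  Q to Assembly1: 50 × 8 = 400
  R to Assembly2: 10 × 2 = 20
Total cost = 480.
P ships 60 of its 60, leaving 0.

0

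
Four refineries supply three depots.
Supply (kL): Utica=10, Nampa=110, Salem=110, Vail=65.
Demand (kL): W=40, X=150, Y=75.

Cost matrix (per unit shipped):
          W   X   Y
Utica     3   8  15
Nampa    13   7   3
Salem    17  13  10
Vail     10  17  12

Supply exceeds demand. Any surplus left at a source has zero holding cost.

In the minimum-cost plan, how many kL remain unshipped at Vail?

An optimal plan:
  Utica->W: 5 × 3 = 15
  Utica->X: 5 × 8 = 40
  Nampa->X: 35 × 7 = 245
  Nampa->Y: 75 × 3 = 225
  Salem->X: 110 × 13 = 1430
  Vail->W: 35 × 10 = 350
Total cost = 2305.
Vail ships 35 of its 65, leaving 30.

30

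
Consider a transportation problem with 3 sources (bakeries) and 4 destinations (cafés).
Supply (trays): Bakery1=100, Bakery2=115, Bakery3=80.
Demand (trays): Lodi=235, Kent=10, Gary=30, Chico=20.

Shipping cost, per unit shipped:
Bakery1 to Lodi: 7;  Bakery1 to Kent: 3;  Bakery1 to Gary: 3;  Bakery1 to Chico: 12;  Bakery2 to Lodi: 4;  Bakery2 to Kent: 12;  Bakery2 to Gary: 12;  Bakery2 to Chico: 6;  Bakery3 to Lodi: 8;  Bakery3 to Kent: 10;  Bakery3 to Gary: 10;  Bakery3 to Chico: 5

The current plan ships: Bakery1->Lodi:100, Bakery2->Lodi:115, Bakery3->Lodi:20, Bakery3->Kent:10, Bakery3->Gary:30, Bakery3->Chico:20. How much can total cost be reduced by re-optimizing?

240

Current plan cost = 100·7 + 115·4 + 20·8 + 10·10 + 30·10 + 20·5 = 1820.
Optimal plan:
  Bakery1→Lodi: 60 × 7 = 420
  Bakery1→Kent: 10 × 3 = 30
  Bakery1→Gary: 30 × 3 = 90
  Bakery2→Lodi: 115 × 4 = 460
  Bakery3→Lodi: 60 × 8 = 480
  Bakery3→Chico: 20 × 5 = 100
Optimal cost = 1580.
Saving = 1820 − 1580 = 240.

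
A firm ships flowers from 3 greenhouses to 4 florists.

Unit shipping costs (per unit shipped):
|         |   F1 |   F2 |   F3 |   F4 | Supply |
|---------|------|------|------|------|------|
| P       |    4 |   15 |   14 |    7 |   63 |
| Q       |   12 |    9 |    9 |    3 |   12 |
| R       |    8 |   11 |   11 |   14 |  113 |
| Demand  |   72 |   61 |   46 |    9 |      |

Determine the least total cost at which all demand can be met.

Optimal allocation:
  P to F1: 63 × 4 = 252
  Q to F2: 3 × 9 = 27
  Q to F4: 9 × 3 = 27
  R to F1: 9 × 8 = 72
  R to F2: 58 × 11 = 638
  R to F3: 46 × 11 = 506
Total = 252 + 27 + 27 + 72 + 638 + 506 = 1522.

1522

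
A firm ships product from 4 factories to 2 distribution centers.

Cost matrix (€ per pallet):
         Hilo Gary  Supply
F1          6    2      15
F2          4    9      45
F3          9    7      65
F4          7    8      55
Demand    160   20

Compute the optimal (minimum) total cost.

1170

A cheapest plan:
  F1–Gary: 15 × €2 = €30
  F2–Hilo: 45 × €4 = €180
  F3–Hilo: 60 × €9 = €540
  F3–Gary: 5 × €7 = €35
  F4–Hilo: 55 × €7 = €385
Total = 30 + 180 + 540 + 35 + 385 = €1170.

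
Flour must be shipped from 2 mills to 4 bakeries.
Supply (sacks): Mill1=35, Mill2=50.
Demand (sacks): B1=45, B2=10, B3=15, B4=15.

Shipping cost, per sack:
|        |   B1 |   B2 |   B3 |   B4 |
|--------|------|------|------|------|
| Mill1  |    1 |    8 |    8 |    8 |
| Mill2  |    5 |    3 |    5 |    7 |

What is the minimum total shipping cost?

An optimal shipping plan:
  Mill1->B1: 35 × 1 = 35
  Mill2->B1: 10 × 5 = 50
  Mill2->B2: 10 × 3 = 30
  Mill2->B3: 15 × 5 = 75
  Mill2->B4: 15 × 7 = 105
Total = 35 + 50 + 30 + 75 + 105 = 295.
(Supply check: Mill1 ships 35; Mill2 ships 50.)

295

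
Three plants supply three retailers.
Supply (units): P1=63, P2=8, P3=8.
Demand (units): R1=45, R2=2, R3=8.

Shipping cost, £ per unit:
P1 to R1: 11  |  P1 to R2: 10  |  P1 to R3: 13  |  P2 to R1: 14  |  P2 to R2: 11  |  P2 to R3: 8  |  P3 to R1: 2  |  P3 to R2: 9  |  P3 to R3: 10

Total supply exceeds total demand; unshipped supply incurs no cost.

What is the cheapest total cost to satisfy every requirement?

A cheapest plan:
  P1–R1: 37 × £11 = £407
  P1–R2: 2 × £10 = £20
  P2–R3: 8 × £8 = £64
  P3–R1: 8 × £2 = £16
Total = 407 + 20 + 64 + 16 = £507.

507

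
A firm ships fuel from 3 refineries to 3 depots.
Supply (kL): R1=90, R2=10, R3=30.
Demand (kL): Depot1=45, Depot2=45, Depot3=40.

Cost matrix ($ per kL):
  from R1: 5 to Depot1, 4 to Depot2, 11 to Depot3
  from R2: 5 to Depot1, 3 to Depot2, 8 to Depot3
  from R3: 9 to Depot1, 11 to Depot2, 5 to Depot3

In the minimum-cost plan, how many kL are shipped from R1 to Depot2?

Optimal shipments:
  R1–Depot1: 45 × $5 = $225
  R1–Depot2: 45 × $4 = $180
  R2–Depot3: 10 × $8 = $80
  R3–Depot3: 30 × $5 = $150
Total cost = $635.
So R1→Depot2 carries 45 kL.

45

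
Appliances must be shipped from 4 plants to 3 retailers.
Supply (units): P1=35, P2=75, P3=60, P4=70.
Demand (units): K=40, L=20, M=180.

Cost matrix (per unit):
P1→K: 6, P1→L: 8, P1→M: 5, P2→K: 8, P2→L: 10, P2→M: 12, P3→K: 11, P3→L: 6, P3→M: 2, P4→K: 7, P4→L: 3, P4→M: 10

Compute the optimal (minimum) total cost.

1595

An optimal shipping plan:
  P1–M: 35 × 5 = 175
  P2–K: 40 × 8 = 320
  P2–M: 35 × 12 = 420
  P3–M: 60 × 2 = 120
  P4–L: 20 × 3 = 60
  P4–M: 50 × 10 = 500
Total = 175 + 320 + 420 + 120 + 60 + 500 = 1595.
(Supply check: P1 ships 35; P2 ships 75; P3 ships 60; P4 ships 70.)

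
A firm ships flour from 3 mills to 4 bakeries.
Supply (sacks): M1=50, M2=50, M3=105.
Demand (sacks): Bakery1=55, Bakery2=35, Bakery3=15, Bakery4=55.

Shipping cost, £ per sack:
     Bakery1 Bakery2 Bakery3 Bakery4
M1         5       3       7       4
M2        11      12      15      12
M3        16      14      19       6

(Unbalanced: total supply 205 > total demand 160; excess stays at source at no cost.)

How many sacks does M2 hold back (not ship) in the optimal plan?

An optimal plan:
  M1→Bakery2: 35 × £3 = £105
  M1→Bakery3: 15 × £7 = £105
  M2→Bakery1: 50 × £11 = £550
  M3→Bakery1: 5 × £16 = £80
  M3→Bakery4: 55 × £6 = £330
Total cost = £1170.
M2 ships 50 of its 50, leaving 0.

0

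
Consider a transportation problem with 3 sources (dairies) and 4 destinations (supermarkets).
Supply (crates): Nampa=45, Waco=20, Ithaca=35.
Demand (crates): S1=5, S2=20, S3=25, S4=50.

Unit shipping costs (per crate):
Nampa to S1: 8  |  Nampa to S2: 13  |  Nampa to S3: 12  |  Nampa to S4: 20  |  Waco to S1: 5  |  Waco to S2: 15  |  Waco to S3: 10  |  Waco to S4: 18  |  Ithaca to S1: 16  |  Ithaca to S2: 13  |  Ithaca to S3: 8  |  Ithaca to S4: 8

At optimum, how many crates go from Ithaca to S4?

35

Solving gives:
  Nampa–S2: 20 × 13 = 260
  Nampa–S3: 10 × 12 = 120
  Nampa–S4: 15 × 20 = 300
  Waco–S1: 5 × 5 = 25
  Waco–S3: 15 × 10 = 150
  Ithaca–S4: 35 × 8 = 280
Total cost = 1135.
So Ithaca→S4 carries 35 crates.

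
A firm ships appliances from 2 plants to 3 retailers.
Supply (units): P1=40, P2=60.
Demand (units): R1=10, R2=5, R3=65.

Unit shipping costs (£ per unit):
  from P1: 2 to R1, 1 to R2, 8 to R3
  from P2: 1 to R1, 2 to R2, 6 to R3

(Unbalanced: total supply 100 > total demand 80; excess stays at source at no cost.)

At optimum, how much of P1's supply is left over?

Minimum-cost shipments:
  P1–R1: 10 × £2 = £20
  P1–R2: 5 × £1 = £5
  P1–R3: 5 × £8 = £40
  P2–R3: 60 × £6 = £360
Total cost = £425.
P1 ships 20 of its 40, leaving 20.

20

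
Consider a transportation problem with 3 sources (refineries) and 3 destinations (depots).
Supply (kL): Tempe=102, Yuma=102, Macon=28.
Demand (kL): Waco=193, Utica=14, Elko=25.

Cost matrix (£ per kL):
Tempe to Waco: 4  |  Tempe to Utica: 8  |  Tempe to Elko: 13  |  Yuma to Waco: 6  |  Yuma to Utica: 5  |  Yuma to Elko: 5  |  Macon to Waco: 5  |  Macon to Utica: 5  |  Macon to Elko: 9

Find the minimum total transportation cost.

1121

Optimal allocation:
  Tempe→Waco: 102 × £4 = £408
  Yuma→Waco: 63 × £6 = £378
  Yuma→Utica: 14 × £5 = £70
  Yuma→Elko: 25 × £5 = £125
  Macon→Waco: 28 × £5 = £140
Total = 408 + 378 + 70 + 125 + 140 = £1121.
(Supply check: Tempe ships 102; Yuma ships 102; Macon ships 28.)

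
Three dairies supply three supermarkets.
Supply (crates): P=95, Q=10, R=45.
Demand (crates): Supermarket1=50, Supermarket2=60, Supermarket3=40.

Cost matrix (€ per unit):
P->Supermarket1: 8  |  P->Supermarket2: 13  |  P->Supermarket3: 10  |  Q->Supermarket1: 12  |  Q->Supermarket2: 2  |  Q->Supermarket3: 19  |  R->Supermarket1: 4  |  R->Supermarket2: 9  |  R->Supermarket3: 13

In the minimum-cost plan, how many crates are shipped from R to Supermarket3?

Solving gives:
  P to Supermarket1: 5 × €8 = €40
  P to Supermarket2: 50 × €13 = €650
  P to Supermarket3: 40 × €10 = €400
  Q to Supermarket2: 10 × €2 = €20
  R to Supermarket1: 45 × €4 = €180
Total cost = €1290.
The route R→Supermarket3 is not used.

0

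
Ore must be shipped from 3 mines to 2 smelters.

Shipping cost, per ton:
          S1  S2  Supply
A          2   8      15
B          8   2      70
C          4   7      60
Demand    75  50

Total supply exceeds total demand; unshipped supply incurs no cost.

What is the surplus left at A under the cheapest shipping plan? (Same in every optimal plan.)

0

An optimal plan:
  A->S1: 15 tons
  B->S2: 50 tons
  C->S1: 60 tons
Total cost = 370.
A ships 15 of its 15, leaving 0.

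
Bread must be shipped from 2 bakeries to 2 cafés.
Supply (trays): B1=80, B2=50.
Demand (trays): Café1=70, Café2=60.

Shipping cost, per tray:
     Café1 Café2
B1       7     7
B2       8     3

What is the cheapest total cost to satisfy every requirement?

710

Optimal allocation:
  B1→Café1: 70 × 7 = 490
  B1→Café2: 10 × 7 = 70
  B2→Café2: 50 × 3 = 150
Total = 490 + 70 + 150 = 710.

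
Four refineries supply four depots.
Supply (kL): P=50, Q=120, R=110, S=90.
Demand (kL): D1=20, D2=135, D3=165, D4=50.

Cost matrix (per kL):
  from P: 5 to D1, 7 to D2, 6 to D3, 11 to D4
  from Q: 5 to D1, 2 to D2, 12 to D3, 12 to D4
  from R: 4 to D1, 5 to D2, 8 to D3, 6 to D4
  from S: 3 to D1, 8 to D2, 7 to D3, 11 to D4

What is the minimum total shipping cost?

1825

Optimal allocation:
  P->D3: 50 × 6 = 300
  Q->D2: 120 × 2 = 240
  R->D2: 15 × 5 = 75
  R->D3: 45 × 8 = 360
  R->D4: 50 × 6 = 300
  S->D1: 20 × 3 = 60
  S->D3: 70 × 7 = 490
Total = 300 + 240 + 75 + 360 + 300 + 60 + 490 = 1825.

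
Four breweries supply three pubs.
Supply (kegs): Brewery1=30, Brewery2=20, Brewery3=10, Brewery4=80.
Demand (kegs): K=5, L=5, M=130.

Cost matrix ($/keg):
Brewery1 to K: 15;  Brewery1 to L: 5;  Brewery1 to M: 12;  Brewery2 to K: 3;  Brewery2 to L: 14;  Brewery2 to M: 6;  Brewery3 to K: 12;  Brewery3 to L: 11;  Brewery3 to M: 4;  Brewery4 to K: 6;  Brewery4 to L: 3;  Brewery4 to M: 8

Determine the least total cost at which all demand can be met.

1110

An optimal shipping plan:
  Brewery1->L: 5 kegs
  Brewery1->M: 25 kegs
  Brewery2->K: 5 kegs
  Brewery2->M: 15 kegs
  Brewery3->M: 10 kegs
  Brewery4->M: 80 kegs
Total cost = $1110.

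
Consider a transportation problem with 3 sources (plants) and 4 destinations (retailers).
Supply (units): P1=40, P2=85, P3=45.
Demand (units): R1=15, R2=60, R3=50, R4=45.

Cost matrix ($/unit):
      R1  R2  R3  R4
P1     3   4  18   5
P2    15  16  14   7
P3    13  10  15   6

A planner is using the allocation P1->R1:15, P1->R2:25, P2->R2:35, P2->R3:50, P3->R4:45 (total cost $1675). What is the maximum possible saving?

175

Current plan cost = 15·3 + 25·4 + 35·16 + 50·14 + 45·6 = $1675.
Optimal plan:
  P1→R1: 15 × $3 = $45
  P1→R2: 25 × $4 = $100
  P2→R3: 50 × $14 = $700
  P2→R4: 35 × $7 = $245
  P3→R2: 35 × $10 = $350
  P3→R4: 10 × $6 = $60
Optimal cost = $1500.
Saving = 1675 − 1500 = $175.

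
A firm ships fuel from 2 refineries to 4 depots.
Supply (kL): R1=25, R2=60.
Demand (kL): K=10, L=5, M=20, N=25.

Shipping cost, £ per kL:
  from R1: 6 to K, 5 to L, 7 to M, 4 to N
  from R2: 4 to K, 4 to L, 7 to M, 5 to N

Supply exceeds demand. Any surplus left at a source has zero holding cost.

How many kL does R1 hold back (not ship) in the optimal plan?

Minimum-cost shipments:
  R1->N: 25 × £4 = £100
  R2->K: 10 × £4 = £40
  R2->L: 5 × £4 = £20
  R2->M: 20 × £7 = £140
Total cost = £300.
R1 ships 25 of its 25, leaving 0.

0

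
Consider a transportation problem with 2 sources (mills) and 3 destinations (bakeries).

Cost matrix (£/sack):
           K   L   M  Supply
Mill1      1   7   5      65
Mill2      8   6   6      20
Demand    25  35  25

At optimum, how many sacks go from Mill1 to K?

25

Solving gives:
  Mill1–K: 25 sacks
  Mill1–L: 15 sacks
  Mill1–M: 25 sacks
  Mill2–L: 20 sacks
Total cost = £375.
So Mill1→K carries 25 sacks.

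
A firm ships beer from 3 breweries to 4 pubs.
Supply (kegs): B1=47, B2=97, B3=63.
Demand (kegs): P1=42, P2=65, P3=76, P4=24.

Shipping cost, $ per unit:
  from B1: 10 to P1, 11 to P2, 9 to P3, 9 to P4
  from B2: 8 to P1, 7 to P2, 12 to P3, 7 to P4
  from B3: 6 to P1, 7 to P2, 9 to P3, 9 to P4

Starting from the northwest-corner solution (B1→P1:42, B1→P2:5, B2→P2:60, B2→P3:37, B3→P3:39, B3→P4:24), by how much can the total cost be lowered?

331

Current plan cost = 42·10 + 5·11 + 60·7 + 37·12 + 39·9 + 24·9 = $1906.
Optimal plan:
  B1→P3: 47 kegs
  B2→P1: 8 kegs
  B2→P2: 65 kegs
  B2→P4: 24 kegs
  B3→P1: 34 kegs
  B3→P3: 29 kegs
Optimal cost = $1575.
Saving = 1906 − 1575 = $331.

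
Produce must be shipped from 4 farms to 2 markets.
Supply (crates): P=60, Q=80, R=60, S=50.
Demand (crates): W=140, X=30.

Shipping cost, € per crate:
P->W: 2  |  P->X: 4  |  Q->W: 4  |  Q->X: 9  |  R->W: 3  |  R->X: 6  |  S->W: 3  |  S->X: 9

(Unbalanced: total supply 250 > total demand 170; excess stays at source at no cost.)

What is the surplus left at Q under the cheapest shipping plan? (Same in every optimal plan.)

Minimum-cost shipments:
  P->W: 30 × €2 = €60
  P->X: 30 × €4 = €120
  R->W: 60 × €3 = €180
  S->W: 50 × €3 = €150
Total cost = €510.
Q ships 0 of its 80, leaving 80.

80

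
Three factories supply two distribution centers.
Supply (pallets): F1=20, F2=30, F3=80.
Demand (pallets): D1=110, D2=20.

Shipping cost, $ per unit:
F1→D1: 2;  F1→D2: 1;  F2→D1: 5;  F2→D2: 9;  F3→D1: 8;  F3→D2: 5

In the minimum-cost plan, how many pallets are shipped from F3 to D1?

60

Solving gives:
  F1 to D1: 20 pallets
  F2 to D1: 30 pallets
  F3 to D1: 60 pallets
  F3 to D2: 20 pallets
Total cost = $770.
So F3→D1 carries 60 pallets.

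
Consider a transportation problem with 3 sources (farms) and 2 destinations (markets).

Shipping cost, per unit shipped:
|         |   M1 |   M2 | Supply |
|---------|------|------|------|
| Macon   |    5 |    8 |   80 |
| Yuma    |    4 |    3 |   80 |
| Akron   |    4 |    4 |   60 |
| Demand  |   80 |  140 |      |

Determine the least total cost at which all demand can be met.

880

Optimal allocation:
  Macon->M1: 80 × 5 = 400
  Yuma->M2: 80 × 3 = 240
  Akron->M2: 60 × 4 = 240
Total = 400 + 240 + 240 = 880.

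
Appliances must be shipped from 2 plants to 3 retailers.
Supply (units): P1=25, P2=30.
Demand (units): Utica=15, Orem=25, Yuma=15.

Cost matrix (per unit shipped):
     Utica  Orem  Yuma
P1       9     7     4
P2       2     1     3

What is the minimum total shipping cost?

Optimal allocation:
  P1 to Orem: 10 × 7 = 70
  P1 to Yuma: 15 × 4 = 60
  P2 to Utica: 15 × 2 = 30
  P2 to Orem: 15 × 1 = 15
Total = 70 + 60 + 30 + 15 = 175.

175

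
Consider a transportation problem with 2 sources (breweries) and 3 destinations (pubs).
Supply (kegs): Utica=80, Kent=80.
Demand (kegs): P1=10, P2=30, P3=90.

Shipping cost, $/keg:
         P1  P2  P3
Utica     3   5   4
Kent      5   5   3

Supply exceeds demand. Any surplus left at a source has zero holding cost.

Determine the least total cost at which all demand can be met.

460

One minimum-cost allocation:
  Utica→P1: 10 kegs
  Utica→P2: 30 kegs
  Utica→P3: 10 kegs
  Kent→P3: 80 kegs
Total cost = $460.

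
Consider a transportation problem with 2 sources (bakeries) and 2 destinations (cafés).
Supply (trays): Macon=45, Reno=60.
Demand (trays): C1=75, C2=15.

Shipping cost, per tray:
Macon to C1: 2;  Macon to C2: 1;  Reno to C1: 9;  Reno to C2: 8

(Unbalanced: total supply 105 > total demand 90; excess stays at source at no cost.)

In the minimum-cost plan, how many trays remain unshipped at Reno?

Minimum-cost shipments:
  Macon to C1: 30 × 2 = 60
  Macon to C2: 15 × 1 = 15
  Reno to C1: 45 × 9 = 405
Total cost = 480.
Reno ships 45 of its 60, leaving 15.

15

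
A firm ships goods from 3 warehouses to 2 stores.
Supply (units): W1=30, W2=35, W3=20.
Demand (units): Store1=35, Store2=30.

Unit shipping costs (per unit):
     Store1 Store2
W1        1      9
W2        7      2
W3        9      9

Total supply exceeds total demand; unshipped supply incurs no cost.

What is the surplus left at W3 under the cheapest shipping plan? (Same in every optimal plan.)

20

An optimal plan:
  W1 to Store1: 30 × 1 = 30
  W2 to Store1: 5 × 7 = 35
  W2 to Store2: 30 × 2 = 60
Total cost = 125.
W3 ships 0 of its 20, leaving 20.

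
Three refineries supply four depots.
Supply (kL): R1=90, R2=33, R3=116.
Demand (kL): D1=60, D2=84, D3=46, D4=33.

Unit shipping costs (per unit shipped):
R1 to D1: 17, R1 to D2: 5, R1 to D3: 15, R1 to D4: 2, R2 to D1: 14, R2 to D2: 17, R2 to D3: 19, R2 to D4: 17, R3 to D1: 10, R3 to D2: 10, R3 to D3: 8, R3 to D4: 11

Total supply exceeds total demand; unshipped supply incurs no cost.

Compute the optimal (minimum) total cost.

1657

A cheapest plan:
  R1→D2: 57 × 5 = 285
  R1→D4: 33 × 2 = 66
  R2→D1: 17 × 14 = 238
  R3→D1: 43 × 10 = 430
  R3→D2: 27 × 10 = 270
  R3→D3: 46 × 8 = 368
Total = 285 + 66 + 238 + 430 + 270 + 368 = 1657.
(Supply check: R1 ships 90; R2 ships 17; R3 ships 116.)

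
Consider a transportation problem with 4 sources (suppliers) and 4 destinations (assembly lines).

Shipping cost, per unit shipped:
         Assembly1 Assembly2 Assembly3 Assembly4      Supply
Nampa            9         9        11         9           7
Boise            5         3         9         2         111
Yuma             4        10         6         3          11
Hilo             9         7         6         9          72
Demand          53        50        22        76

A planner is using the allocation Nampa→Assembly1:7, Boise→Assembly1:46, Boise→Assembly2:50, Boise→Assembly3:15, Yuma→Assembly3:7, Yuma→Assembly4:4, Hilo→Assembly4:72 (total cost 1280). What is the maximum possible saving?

Current plan cost = 7·9 + 46·5 + 50·3 + 15·9 + 7·6 + 4·3 + 72·9 = 1280.
Optimal plan:
  Nampa→Assembly1: 7 × 9 = 63
  Boise→Assembly1: 35 × 5 = 175
  Boise→Assembly4: 76 × 2 = 152
  Yuma→Assembly1: 11 × 4 = 44
  Hilo→Assembly2: 50 × 7 = 350
  Hilo→Assembly3: 22 × 6 = 132
Optimal cost = 916.
Saving = 1280 − 916 = 364.

364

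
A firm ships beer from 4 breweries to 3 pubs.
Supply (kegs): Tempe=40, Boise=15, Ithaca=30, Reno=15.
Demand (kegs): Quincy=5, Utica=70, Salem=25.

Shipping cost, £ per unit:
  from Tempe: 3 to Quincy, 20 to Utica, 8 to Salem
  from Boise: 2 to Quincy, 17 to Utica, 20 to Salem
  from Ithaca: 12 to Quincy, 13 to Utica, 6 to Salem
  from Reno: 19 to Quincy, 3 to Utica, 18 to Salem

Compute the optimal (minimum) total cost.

A cheapest plan:
  Tempe->Quincy: 5 × £3 = £15
  Tempe->Utica: 10 × £20 = £200
  Tempe->Salem: 25 × £8 = £200
  Boise->Utica: 15 × £17 = £255
  Ithaca->Utica: 30 × £13 = £390
  Reno->Utica: 15 × £3 = £45
Total = 15 + 200 + 200 + 255 + 390 + 45 = £1105.

1105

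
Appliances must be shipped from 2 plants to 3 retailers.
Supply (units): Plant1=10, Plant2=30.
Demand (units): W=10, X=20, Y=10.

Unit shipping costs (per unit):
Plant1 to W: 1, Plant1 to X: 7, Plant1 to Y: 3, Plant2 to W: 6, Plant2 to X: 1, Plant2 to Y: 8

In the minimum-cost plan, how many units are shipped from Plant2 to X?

20

The minimum-cost plan:
  Plant1 to W: 10 × 1 = 10
  Plant2 to X: 20 × 1 = 20
  Plant2 to Y: 10 × 8 = 80
Total cost = 110.
So Plant2→X carries 20 units.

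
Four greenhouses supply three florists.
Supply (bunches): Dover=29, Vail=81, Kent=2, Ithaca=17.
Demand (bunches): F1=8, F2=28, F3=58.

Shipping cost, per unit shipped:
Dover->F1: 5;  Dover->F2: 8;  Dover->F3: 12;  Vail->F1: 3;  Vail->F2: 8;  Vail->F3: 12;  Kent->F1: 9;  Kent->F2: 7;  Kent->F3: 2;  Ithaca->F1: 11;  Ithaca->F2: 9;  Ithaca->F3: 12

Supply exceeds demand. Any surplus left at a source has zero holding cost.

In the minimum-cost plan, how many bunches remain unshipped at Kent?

0

An optimal plan:
  Dover->F2: 28 bunches
  Dover->F3: 1 bunches
  Vail->F1: 8 bunches
  Vail->F3: 38 bunches
  Kent->F3: 2 bunches
  Ithaca->F3: 17 bunches
Total cost = 924.
Kent ships 2 of its 2, leaving 0.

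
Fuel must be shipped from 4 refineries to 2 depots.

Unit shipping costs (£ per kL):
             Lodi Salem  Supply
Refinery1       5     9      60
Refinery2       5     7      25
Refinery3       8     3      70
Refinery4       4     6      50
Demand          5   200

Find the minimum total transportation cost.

Optimal allocation:
  Refinery1 to Lodi: 5 × £5 = £25
  Refinery1 to Salem: 55 × £9 = £495
  Refinery2 to Salem: 25 × £7 = £175
  Refinery3 to Salem: 70 × £3 = £210
  Refinery4 to Salem: 50 × £6 = £300
Total = 25 + 495 + 175 + 210 + 300 = £1205.
(Supply check: Refinery1 ships 60; Refinery2 ships 25; Refinery3 ships 70; Refinery4 ships 50.)

1205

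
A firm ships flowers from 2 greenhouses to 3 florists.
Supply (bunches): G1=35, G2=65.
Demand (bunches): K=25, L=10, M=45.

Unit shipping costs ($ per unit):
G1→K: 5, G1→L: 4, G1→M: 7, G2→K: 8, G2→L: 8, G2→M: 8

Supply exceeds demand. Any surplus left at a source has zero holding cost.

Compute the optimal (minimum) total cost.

525

Optimal allocation:
  G1->K: 25 × $5 = $125
  G1->L: 10 × $4 = $40
  G2->M: 45 × $8 = $360
Total = 125 + 40 + 360 = $525.
(Supply check: G1 ships 35; G2 ships 45.)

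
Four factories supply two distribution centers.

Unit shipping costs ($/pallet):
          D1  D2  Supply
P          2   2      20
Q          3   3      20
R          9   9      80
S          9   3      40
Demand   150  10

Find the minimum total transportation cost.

1120

A cheapest plan:
  P→D1: 20 × $2 = $40
  Q→D1: 20 × $3 = $60
  R→D1: 80 × $9 = $720
  S→D1: 30 × $9 = $270
  S→D2: 10 × $3 = $30
Total = 40 + 60 + 720 + 270 + 30 = $1120.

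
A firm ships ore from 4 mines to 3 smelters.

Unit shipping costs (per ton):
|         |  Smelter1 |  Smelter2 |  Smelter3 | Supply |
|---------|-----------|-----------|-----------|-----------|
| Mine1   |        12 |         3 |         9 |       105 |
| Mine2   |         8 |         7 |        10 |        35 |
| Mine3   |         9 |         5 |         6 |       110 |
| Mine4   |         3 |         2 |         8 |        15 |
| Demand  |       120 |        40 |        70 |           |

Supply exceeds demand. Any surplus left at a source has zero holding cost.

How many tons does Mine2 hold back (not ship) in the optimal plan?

0

Minimum-cost shipments:
  Mine1→Smelter1: 30 × 12 = 360
  Mine1→Smelter2: 40 × 3 = 120
  Mine2→Smelter1: 35 × 8 = 280
  Mine3→Smelter1: 40 × 9 = 360
  Mine3→Smelter3: 70 × 6 = 420
  Mine4→Smelter1: 15 × 3 = 45
Total cost = 1585.
Mine2 ships 35 of its 35, leaving 0.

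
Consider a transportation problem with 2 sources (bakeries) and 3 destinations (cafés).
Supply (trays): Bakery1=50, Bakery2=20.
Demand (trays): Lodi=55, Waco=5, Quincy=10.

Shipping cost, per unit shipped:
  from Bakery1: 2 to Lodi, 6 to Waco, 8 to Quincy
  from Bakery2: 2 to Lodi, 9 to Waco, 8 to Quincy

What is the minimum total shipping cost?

220

One minimum-cost allocation:
  Bakery1→Lodi: 35 × 2 = 70
  Bakery1→Waco: 5 × 6 = 30
  Bakery1→Quincy: 10 × 8 = 80
  Bakery2→Lodi: 20 × 2 = 40
Total = 70 + 30 + 80 + 40 = 220.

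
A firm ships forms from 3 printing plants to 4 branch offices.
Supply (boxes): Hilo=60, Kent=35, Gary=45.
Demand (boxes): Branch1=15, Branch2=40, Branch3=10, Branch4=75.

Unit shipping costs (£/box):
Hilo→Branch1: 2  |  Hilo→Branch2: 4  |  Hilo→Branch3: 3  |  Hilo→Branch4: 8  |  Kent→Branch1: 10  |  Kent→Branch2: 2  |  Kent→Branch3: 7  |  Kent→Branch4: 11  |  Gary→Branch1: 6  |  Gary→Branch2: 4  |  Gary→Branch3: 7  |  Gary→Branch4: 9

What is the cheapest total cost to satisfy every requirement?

One minimum-cost allocation:
  Hilo→Branch1: 15 × £2 = £30
  Hilo→Branch3: 10 × £3 = £30
  Hilo→Branch4: 35 × £8 = £280
  Kent→Branch2: 35 × £2 = £70
  Gary→Branch2: 5 × £4 = £20
  Gary→Branch4: 40 × £9 = £360
Total = 30 + 30 + 280 + 70 + 20 + 360 = £790.

790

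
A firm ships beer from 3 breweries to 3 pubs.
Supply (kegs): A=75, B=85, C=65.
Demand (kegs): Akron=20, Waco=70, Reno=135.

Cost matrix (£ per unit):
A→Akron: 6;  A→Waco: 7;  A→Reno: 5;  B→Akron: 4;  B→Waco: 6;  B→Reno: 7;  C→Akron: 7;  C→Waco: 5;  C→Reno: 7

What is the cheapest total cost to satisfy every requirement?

1230

An optimal shipping plan:
  A->Reno: 75 × £5 = £375
  B->Akron: 20 × £4 = £80
  B->Waco: 5 × £6 = £30
  B->Reno: 60 × £7 = £420
  C->Waco: 65 × £5 = £325
Total = 375 + 80 + 30 + 420 + 325 = £1230.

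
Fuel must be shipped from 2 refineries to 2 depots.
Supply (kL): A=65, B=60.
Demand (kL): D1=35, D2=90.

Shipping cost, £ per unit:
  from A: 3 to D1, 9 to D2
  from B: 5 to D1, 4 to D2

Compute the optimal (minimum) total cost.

615

A cheapest plan:
  A to D1: 35 × £3 = £105
  A to D2: 30 × £9 = £270
  B to D2: 60 × £4 = £240
Total = 105 + 270 + 240 = £615.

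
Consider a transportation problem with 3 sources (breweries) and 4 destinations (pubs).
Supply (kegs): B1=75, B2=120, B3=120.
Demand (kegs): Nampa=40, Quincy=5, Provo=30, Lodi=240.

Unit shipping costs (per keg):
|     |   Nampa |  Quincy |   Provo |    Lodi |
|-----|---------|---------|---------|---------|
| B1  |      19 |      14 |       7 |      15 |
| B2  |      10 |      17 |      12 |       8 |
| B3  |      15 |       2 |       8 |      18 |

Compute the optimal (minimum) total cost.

Optimal allocation:
  B1->Lodi: 75 × 15 = 1125
  B2->Lodi: 120 × 8 = 960
  B3->Nampa: 40 × 15 = 600
  B3->Quincy: 5 × 2 = 10
  B3->Provo: 30 × 8 = 240
  B3->Lodi: 45 × 18 = 810
Total = 1125 + 960 + 600 + 10 + 240 + 810 = 3745.

3745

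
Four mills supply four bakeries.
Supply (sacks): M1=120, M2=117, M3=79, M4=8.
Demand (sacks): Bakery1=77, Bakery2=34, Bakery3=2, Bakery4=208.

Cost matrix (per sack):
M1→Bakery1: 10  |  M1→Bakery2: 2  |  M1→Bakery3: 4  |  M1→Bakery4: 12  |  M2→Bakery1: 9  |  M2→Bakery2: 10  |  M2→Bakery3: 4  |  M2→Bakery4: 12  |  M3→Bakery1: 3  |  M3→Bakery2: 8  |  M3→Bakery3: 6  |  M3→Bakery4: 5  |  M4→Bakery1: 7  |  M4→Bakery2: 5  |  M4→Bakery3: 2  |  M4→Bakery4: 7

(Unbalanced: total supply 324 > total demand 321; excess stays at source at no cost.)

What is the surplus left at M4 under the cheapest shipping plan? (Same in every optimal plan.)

0

An optimal plan:
  M1->Bakery2: 34 × 2 = 68
  M1->Bakery4: 86 × 12 = 1032
  M2->Bakery1: 77 × 9 = 693
  M2->Bakery3: 2 × 4 = 8
  M2->Bakery4: 35 × 12 = 420
  M3->Bakery4: 79 × 5 = 395
  M4->Bakery4: 8 × 7 = 56
Total cost = 2672.
M4 ships 8 of its 8, leaving 0.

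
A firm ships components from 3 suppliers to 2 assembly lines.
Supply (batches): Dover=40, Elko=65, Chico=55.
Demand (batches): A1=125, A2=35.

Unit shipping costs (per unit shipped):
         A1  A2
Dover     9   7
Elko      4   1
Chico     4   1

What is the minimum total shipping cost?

735

A cheapest plan:
  Dover–A1: 40 × 9 = 360
  Elko–A1: 65 × 4 = 260
  Chico–A1: 20 × 4 = 80
  Chico–A2: 35 × 1 = 35
Total = 360 + 260 + 80 + 35 = 735.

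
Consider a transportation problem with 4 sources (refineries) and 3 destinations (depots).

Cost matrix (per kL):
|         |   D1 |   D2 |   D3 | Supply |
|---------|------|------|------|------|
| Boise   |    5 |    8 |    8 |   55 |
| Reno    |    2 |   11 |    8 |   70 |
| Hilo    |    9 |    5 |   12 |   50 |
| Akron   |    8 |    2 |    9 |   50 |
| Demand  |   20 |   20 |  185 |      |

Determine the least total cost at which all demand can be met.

1790

One minimum-cost allocation:
  Boise->D3: 55 × 8 = 440
  Reno->D1: 20 × 2 = 40
  Reno->D3: 50 × 8 = 400
  Hilo->D3: 50 × 12 = 600
  Akron->D2: 20 × 2 = 40
  Akron->D3: 30 × 9 = 270
Total = 440 + 40 + 400 + 600 + 40 + 270 = 1790.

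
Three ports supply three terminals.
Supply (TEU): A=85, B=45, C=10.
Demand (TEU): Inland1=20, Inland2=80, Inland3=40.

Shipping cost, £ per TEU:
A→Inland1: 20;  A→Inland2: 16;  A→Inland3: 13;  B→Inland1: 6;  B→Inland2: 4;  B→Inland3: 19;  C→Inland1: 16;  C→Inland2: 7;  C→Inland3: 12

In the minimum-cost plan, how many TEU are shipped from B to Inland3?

0

Optimal shipments:
  A→Inland2: 45 TEU
  A→Inland3: 40 TEU
  B→Inland1: 20 TEU
  B→Inland2: 25 TEU
  C→Inland2: 10 TEU
Total cost = £1530.
The route B→Inland3 is not used.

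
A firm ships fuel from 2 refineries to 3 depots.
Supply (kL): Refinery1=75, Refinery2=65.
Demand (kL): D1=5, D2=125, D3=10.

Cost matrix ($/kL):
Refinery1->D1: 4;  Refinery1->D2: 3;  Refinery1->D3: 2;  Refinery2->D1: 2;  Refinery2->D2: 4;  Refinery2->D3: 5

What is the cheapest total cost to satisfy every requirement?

465

An optimal shipping plan:
  Refinery1→D2: 65 × $3 = $195
  Refinery1→D3: 10 × $2 = $20
  Refinery2→D1: 5 × $2 = $10
  Refinery2→D2: 60 × $4 = $240
Total = 195 + 20 + 10 + 240 = $465.
(Supply check: Refinery1 ships 75; Refinery2 ships 65.)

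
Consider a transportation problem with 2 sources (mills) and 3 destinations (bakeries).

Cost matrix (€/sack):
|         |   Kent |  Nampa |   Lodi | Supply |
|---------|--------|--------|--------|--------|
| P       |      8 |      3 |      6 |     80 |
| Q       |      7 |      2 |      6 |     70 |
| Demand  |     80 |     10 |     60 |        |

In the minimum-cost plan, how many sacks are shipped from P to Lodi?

60

Optimal shipments:
  P→Kent: 10 × €8 = €80
  P→Nampa: 10 × €3 = €30
  P→Lodi: 60 × €6 = €360
  Q→Kent: 70 × €7 = €490
Total cost = €960.
So P→Lodi carries 60 sacks.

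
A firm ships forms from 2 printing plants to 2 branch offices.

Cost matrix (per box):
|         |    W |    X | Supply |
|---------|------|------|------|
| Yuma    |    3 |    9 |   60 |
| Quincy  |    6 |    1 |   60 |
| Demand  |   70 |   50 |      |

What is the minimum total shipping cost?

A cheapest plan:
  Yuma–W: 60 × 3 = 180
  Quincy–W: 10 × 6 = 60
  Quincy–X: 50 × 1 = 50
Total = 180 + 60 + 50 = 290.
(Supply check: Yuma ships 60; Quincy ships 60.)

290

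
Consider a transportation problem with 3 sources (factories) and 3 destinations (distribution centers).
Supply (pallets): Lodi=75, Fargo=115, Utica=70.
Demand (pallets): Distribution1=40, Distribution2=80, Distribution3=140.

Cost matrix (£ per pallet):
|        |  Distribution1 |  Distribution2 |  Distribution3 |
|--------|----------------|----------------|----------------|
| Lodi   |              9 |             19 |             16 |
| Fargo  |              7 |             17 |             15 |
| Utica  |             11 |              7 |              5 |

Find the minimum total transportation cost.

3115

One minimum-cost allocation:
  Lodi–Distribution3: 75 × £16 = £1200
  Fargo–Distribution1: 40 × £7 = £280
  Fargo–Distribution2: 10 × £17 = £170
  Fargo–Distribution3: 65 × £15 = £975
  Utica–Distribution2: 70 × £7 = £490
Total = 1200 + 280 + 170 + 975 + 490 = £3115.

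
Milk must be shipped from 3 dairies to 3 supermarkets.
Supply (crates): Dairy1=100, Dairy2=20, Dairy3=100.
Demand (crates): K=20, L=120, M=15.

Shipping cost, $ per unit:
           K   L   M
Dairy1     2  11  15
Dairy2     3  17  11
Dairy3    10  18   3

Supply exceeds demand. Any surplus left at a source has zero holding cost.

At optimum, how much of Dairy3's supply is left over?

65

Minimum-cost shipments:
  Dairy1–L: 100 crates
  Dairy2–K: 20 crates
  Dairy3–L: 20 crates
  Dairy3–M: 15 crates
Total cost = $1565.
Dairy3 ships 35 of its 100, leaving 65.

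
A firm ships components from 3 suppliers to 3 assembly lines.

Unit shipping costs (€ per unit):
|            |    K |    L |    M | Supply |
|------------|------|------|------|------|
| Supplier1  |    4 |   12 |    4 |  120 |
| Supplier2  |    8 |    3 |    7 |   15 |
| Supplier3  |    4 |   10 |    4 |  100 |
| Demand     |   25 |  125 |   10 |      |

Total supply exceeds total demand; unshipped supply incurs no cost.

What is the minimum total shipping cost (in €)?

An optimal shipping plan:
  Supplier1–K: 25 × €4 = €100
  Supplier1–L: 10 × €12 = €120
  Supplier1–M: 10 × €4 = €40
  Supplier2–L: 15 × €3 = €45
  Supplier3–L: 100 × €10 = €1000
Total = 100 + 120 + 40 + 45 + 1000 = €1305.

1305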